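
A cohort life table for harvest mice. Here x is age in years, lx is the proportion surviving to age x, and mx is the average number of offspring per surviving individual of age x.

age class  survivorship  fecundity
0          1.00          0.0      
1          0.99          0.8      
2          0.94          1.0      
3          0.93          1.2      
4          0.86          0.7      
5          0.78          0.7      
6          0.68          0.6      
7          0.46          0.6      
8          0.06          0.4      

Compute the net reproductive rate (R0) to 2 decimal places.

4.70

lx·mx by age: 0, 0.792, 0.94, 1.116, 0.602, 0.546, 0.408, 0.276, 0.024
R0 = Σ lx·mx = 4.704 → 4.70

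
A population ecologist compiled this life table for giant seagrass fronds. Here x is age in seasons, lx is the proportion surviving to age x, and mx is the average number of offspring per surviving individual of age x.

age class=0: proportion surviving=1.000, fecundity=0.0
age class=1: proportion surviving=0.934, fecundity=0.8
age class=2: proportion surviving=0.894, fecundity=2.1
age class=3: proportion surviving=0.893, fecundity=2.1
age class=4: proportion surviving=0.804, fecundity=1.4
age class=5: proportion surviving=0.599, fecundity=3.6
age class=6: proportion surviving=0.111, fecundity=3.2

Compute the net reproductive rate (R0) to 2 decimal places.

lx·mx by age: 0, 0.7472, 1.8774, 1.8753, 1.1256, 2.1564, 0.3552
R0 = Σ lx·mx = 8.1371 → 8.14

8.14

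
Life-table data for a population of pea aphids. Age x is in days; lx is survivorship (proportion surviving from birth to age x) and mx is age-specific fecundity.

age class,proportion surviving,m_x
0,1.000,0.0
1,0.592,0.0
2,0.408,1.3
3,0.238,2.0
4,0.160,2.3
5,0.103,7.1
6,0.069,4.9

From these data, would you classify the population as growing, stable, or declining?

R0 = Σ lx·mx = 0 + 0 + 0.5304 + 0.476 + 0.368 + 0.7313 + 0.3381 = 2.4438
R0 > 1, so the population is growing.

growing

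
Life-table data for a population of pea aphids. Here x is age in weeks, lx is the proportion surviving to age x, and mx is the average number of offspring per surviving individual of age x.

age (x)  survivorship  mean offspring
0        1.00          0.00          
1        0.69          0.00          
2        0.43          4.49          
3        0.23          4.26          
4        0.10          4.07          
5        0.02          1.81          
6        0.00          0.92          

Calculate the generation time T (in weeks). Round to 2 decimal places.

2.57

lx·mx: 0, 0, 1.9307, 0.9798, 0.407, 0.0362, 0 → R0 = 3.3537
x·lx·mx: 0, 0, 3.8614, 2.9394, 1.628, 0.181, 0 → Σ = 8.6098
T = 8.6098 / 3.3537 = 2.567254… → 2.57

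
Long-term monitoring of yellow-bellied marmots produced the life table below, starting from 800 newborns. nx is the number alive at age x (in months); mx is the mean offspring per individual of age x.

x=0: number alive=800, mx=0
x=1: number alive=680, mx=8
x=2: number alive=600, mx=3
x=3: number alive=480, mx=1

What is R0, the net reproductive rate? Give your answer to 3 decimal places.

9.650

lx = nx/n0 = nx/800: 1, 0.85, 0.75, 0.6
lx·mx by age: 0, 6.8, 2.25, 0.6
R0 = Σ lx·mx = 9.65 → 9.650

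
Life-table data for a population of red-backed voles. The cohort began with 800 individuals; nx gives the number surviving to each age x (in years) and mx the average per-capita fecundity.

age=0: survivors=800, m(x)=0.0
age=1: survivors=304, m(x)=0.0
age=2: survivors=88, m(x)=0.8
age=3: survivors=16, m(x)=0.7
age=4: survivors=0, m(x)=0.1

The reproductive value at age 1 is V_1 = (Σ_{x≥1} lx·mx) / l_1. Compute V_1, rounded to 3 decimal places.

0.268

lx = nx/n0 = nx/800: 1, 0.38, 0.11, 0.02, 0
lx·mx for x ≥ 1: 0, 0.088, 0.014, 0 → sum = 0.102
V_1 = 0.102 / l_1 = 0.102 / 0.38 = 0.268421… → 0.268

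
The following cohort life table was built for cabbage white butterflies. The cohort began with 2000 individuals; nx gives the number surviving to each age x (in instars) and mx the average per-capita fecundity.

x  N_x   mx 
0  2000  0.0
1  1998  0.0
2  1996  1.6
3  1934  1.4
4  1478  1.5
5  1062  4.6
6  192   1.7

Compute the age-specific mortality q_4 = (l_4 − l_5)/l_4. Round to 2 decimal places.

lx = nx/n0 = nx/2000: 1, 0.999, 0.998, 0.967, 0.739, 0.531, 0.096
q_4 = (l_4 − l_5) / l_4 = (0.739 − 0.531) / 0.739
     = 0.208 / 0.739 = 0.281461… → 0.28

0.28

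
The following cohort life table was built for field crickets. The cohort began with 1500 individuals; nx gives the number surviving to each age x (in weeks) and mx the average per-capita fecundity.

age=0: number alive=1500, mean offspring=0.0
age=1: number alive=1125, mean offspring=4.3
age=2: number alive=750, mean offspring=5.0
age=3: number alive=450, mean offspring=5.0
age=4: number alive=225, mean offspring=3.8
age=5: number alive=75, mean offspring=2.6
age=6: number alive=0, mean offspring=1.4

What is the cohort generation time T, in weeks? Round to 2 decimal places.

1.98

lx = nx/n0 = nx/1500: 1, 0.75, 0.5, 0.3, 0.15, 0.05, 0
lx·mx: 0, 3.225, 2.5, 1.5, 0.57, 0.13, 0 → R0 = 7.925
x·lx·mx: 0, 3.225, 5, 4.5, 2.28, 0.65, 0 → Σ = 15.655
T = 15.655 / 7.925 = 1.975394… → 1.98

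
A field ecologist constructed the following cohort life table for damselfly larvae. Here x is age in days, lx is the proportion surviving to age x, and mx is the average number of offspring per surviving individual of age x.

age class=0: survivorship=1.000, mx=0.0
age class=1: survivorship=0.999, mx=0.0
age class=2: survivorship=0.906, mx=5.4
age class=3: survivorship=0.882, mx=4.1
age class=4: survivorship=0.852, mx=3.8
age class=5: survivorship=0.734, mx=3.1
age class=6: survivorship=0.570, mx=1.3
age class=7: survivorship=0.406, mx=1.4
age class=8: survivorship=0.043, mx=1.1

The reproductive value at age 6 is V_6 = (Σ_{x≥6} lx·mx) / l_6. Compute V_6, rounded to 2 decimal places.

2.38

lx·mx for x ≥ 6: 0.741, 0.5684, 0.0473 → sum = 1.3567
V_6 = 1.3567 / l_6 = 1.3567 / 0.57 = 2.380175… → 2.38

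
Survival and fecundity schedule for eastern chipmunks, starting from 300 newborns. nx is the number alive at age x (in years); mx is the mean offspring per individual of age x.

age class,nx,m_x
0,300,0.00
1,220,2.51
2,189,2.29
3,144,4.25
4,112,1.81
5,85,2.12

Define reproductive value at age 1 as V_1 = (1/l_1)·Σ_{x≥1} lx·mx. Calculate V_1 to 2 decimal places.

lx = nx/n0 = nx/300: 1, 0.73333…, 0.63, 0.48, 0.37333…, 0.28333…
lx·mx for x ≥ 1: 1.840667…, 1.4427, 2.04, 0.675733…, 0.600667… → sum = 6.599767…
V_1 = 6.599767… / l_1 = 6.599767… / 0.733333… = 8.999682… → 9.00

9.00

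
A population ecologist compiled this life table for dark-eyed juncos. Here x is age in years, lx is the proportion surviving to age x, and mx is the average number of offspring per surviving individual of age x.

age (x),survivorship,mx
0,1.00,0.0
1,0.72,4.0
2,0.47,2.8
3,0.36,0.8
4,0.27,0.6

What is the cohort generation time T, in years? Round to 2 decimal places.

lx·mx: 0, 2.88, 1.316, 0.288, 0.162 → R0 = 4.646
x·lx·mx: 0, 2.88, 2.632, 0.864, 0.648 → Σ = 7.024
T = 7.024 / 4.646 = 1.511838… → 1.51

1.51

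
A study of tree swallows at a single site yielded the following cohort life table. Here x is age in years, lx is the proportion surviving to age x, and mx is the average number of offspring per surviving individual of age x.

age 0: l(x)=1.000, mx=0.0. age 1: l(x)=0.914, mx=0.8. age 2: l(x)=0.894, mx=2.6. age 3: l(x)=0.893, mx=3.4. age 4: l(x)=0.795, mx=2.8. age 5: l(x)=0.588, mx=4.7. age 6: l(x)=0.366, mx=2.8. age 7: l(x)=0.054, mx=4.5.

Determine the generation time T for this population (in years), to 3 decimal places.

lx·mx: 0, 0.7312, 2.3244, 3.0362, 2.226, 2.7636, 1.0248, 0.243 → R0 = 12.3492
x·lx·mx: 0, 0.7312, 4.6488, 9.1086, 8.904, 13.818, 6.1488, 1.701 → Σ = 45.0604
T = 45.0604 / 12.3492 = 3.648852… → 3.649

3.649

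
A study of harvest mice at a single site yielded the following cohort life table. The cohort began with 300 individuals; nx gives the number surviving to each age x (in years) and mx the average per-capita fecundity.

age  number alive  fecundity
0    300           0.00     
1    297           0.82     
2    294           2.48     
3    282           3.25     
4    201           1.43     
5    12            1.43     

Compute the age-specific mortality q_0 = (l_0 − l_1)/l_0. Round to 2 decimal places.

lx = nx/n0 = nx/300: 1, 0.99, 0.98, 0.94, 0.67, 0.04
q_0 = (l_0 − l_1) / l_0 = (1 − 0.99) / 1
     = 0.01 / 1 = 0.01 → 0.01

0.01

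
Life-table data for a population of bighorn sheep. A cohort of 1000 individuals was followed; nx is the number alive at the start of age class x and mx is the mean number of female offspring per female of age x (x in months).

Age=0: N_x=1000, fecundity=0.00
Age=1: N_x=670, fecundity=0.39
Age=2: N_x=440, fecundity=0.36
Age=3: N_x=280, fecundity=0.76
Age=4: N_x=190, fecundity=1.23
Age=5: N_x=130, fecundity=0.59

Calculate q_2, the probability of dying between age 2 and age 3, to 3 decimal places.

0.364

lx = nx/n0 = nx/1000: 1, 0.67, 0.44, 0.28, 0.19, 0.13
q_2 = (l_2 − l_3) / l_2 = (0.44 − 0.28) / 0.44
     = 0.16 / 0.44 = 0.363636… → 0.364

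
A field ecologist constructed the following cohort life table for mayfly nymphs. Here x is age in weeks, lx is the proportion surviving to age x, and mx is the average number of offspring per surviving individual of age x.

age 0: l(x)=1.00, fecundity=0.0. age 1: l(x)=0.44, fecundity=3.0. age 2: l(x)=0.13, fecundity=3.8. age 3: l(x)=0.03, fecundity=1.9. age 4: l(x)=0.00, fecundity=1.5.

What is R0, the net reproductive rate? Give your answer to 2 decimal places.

1.87

lx·mx by age: 0, 1.32, 0.494, 0.057, 0
R0 = Σ lx·mx = 1.871 → 1.87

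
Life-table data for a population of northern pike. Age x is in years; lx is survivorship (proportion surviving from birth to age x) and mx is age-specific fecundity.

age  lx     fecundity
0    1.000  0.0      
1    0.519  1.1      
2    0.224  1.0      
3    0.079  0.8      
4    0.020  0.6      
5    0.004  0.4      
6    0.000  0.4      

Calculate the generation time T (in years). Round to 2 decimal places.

lx·mx: 0, 0.5709, 0.224, 0.0632, 0.012, 0.0016, 0 → R0 = 0.8717
x·lx·mx: 0, 0.5709, 0.448, 0.1896, 0.048, 0.008, 0 → Σ = 1.2645
T = 1.2645 / 0.8717 = 1.450614… → 1.45

1.45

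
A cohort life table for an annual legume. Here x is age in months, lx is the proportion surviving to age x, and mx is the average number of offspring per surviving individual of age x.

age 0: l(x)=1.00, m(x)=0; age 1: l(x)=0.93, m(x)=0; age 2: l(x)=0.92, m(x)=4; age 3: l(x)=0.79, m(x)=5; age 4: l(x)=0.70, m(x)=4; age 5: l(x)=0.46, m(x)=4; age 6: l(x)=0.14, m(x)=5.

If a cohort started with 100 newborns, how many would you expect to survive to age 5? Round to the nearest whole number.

46

Expected survivors = N0 · l_5 = 100 × 0.46 = 46 → 46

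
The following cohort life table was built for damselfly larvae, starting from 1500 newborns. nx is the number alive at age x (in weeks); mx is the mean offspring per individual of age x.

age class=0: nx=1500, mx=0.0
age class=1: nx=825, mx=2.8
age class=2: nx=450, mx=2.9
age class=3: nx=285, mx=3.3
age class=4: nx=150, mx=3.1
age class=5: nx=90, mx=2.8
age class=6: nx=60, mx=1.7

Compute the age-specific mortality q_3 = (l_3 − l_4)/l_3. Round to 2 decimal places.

lx = nx/n0 = nx/1500: 1, 0.55, 0.3, 0.19, 0.1, 0.06, 0.04
q_3 = (l_3 − l_4) / l_3 = (0.19 − 0.1) / 0.19
     = 0.09 / 0.19 = 0.473684… → 0.47

0.47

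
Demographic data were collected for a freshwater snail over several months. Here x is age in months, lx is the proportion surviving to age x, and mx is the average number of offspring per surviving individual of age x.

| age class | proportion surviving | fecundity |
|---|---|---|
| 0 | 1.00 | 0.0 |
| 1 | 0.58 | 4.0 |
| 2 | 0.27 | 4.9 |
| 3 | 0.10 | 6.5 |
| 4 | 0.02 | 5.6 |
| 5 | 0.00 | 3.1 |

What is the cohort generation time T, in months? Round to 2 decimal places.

1.67

lx·mx: 0, 2.32, 1.323, 0.65, 0.112, 0 → R0 = 4.405
x·lx·mx: 0, 2.32, 2.646, 1.95, 0.448, 0 → Σ = 7.364
T = 7.364 / 4.405 = 1.671737… → 1.67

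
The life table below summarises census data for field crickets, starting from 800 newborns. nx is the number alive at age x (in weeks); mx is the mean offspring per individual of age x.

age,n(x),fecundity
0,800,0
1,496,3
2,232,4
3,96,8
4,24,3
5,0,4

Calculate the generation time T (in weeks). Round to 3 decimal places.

lx = nx/n0 = nx/800: 1, 0.62, 0.29, 0.12, 0.03, 0
lx·mx: 0, 1.86, 1.16, 0.96, 0.09, 0 → R0 = 4.07
x·lx·mx: 0, 1.86, 2.32, 2.88, 0.36, 0 → Σ = 7.42
T = 7.42 / 4.07 = 1.823096… → 1.823

1.823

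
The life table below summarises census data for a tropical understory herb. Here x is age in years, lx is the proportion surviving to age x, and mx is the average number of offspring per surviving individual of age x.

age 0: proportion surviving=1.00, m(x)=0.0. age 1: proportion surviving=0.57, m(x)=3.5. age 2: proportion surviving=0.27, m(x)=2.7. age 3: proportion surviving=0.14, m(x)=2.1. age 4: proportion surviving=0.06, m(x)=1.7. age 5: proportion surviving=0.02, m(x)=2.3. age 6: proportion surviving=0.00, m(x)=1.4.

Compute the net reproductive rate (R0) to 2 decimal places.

3.17

lx·mx by age: 0, 1.995, 0.729, 0.294, 0.102, 0.046, 0
R0 = Σ lx·mx = 3.166 → 3.17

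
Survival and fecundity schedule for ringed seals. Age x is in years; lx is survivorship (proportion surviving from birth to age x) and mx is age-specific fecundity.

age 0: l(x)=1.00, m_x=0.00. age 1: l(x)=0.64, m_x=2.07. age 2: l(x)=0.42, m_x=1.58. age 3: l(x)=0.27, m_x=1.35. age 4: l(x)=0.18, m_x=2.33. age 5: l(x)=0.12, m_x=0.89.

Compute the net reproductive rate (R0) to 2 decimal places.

lx·mx by age: 0, 1.3248, 0.6636, 0.3645, 0.4194, 0.1068
R0 = Σ lx·mx = 2.8791 → 2.88

2.88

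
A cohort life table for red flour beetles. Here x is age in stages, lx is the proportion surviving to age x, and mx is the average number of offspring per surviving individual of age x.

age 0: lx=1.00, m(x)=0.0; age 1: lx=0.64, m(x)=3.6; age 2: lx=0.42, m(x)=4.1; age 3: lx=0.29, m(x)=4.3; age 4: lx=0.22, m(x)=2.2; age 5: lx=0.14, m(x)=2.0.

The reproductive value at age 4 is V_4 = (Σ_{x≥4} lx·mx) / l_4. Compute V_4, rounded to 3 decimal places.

lx·mx for x ≥ 4: 0.484, 0.28 → sum = 0.764
V_4 = 0.764 / l_4 = 0.764 / 0.22 = 3.472727… → 3.473

3.473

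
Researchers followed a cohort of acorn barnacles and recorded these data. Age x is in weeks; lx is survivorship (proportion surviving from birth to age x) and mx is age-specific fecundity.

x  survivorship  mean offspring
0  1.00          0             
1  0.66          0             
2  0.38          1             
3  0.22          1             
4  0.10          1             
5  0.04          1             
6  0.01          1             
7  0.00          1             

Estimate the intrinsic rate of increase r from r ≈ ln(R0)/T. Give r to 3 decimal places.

R0 = Σ lx·mx = 0 + 0 + 0.38 + 0.22 + 0.1 + 0.04 + 0.01 + 0 = 0.75
Σ x·lx·mx = 2.08; T = 2.08/0.75 = 2.77333…
r ≈ ln(R0)/T = ln(0.75)/2.77333… = -0.10373… → -0.104

-0.104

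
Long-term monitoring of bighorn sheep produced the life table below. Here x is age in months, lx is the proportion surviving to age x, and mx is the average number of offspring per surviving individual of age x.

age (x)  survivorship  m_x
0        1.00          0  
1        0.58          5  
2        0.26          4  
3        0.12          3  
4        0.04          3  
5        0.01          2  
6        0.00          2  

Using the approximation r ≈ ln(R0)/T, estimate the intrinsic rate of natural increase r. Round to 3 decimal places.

R0 = Σ lx·mx = 0 + 2.9 + 1.04 + 0.36 + 0.12 + 0.02 + 0 = 4.44
Σ x·lx·mx = 6.64; T = 6.64/4.44 = 1.4955…
r ≈ ln(R0)/T = ln(4.44)/1.4955… = 0.99676… → 0.997

0.997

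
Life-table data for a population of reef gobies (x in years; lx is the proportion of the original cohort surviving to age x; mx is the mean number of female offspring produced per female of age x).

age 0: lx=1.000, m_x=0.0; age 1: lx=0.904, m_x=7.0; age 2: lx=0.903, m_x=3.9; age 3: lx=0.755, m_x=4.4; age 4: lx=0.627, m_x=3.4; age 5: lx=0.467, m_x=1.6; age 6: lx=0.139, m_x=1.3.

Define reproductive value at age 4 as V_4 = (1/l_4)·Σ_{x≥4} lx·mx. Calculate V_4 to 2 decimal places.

4.88

lx·mx for x ≥ 4: 2.1318, 0.7472, 0.1807 → sum = 3.0597
V_4 = 3.0597 / l_4 = 3.0597 / 0.627 = 4.879904… → 4.88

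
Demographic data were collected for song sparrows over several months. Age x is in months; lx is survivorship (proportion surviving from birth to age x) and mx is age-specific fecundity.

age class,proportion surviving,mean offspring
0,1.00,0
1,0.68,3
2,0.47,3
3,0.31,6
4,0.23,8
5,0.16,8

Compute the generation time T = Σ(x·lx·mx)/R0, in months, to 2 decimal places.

2.87

lx·mx: 0, 2.04, 1.41, 1.86, 1.84, 1.28 → R0 = 8.43
x·lx·mx: 0, 2.04, 2.82, 5.58, 7.36, 6.4 → Σ = 24.2
T = 24.2 / 8.43 = 2.8707… → 2.87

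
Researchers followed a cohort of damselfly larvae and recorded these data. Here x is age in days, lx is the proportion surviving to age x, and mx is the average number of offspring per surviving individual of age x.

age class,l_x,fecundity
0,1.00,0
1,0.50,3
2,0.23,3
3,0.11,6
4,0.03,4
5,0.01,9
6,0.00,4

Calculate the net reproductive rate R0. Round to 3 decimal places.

3.060

lx·mx by age: 0, 1.5, 0.69, 0.66, 0.12, 0.09, 0
R0 = Σ lx·mx = 3.06 → 3.060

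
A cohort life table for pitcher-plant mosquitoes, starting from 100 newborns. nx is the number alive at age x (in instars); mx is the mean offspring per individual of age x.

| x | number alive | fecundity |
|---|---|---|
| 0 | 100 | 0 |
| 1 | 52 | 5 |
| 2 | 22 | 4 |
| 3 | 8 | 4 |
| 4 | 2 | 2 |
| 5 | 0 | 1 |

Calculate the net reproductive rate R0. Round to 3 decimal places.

3.840

lx = nx/n0 = nx/100: 1, 0.52, 0.22, 0.08, 0.02, 0
lx·mx by age: 0, 2.6, 0.88, 0.32, 0.04, 0
R0 = Σ lx·mx = 3.84 → 3.840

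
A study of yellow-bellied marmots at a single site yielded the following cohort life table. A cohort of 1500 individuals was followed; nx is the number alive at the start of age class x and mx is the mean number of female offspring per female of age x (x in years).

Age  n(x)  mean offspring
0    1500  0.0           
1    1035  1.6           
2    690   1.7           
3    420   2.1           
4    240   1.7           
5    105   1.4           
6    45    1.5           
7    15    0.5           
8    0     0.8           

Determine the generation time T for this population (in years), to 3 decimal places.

lx = nx/n0 = nx/1500: 1, 0.69, 0.46, 0.28, 0.16, 0.07, 0.03, 0.01, 0
lx·mx: 0, 1.104, 0.782, 0.588, 0.272, 0.098, 0.045, 0.005, 0 → R0 = 2.894
x·lx·mx: 0, 1.104, 1.564, 1.764, 1.088, 0.49, 0.27, 0.035, 0 → Σ = 6.315
T = 6.315 / 2.894 = 2.182101… → 2.182

2.182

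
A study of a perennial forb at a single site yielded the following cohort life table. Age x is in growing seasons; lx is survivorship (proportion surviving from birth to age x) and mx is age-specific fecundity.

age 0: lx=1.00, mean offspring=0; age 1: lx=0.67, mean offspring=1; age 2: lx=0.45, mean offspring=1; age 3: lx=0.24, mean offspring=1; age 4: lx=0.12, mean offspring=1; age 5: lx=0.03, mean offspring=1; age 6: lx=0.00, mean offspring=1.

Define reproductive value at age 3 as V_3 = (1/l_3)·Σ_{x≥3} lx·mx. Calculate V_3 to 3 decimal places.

lx·mx for x ≥ 3: 0.24, 0.12, 0.03, 0 → sum = 0.39
V_3 = 0.39 / l_3 = 0.39 / 0.24 = 1.625 → 1.625

1.625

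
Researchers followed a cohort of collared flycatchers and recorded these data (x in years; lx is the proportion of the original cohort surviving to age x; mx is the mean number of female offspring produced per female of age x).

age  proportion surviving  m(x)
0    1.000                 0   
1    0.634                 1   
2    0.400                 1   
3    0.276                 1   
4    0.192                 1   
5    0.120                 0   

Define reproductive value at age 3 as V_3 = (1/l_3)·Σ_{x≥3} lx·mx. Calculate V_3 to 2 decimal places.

1.70

lx·mx for x ≥ 3: 0.276, 0.192, 0 → sum = 0.468
V_3 = 0.468 / l_3 = 0.468 / 0.276 = 1.695652… → 1.70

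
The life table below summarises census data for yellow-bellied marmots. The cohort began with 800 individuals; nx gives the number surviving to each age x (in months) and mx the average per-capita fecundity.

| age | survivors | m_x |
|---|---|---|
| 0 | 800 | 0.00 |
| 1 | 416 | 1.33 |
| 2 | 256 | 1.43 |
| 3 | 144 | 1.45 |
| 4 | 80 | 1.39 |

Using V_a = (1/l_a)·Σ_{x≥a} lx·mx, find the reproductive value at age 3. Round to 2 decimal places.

2.22

lx = nx/n0 = nx/800: 1, 0.52, 0.32, 0.18, 0.1
lx·mx for x ≥ 3: 0.261, 0.139 → sum = 0.4
V_3 = 0.4 / l_3 = 0.4 / 0.18 = 2.222222… → 2.22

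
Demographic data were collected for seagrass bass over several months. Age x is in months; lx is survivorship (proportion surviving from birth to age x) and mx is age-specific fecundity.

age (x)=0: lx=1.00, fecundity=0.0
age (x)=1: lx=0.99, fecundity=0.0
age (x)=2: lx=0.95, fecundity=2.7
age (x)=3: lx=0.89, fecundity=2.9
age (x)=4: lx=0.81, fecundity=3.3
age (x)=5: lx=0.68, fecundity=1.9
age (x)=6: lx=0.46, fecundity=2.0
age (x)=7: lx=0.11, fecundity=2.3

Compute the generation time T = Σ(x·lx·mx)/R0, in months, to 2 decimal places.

3.63

lx·mx: 0, 0, 2.565, 2.581, 2.673, 1.292, 0.92, 0.253 → R0 = 10.284
x·lx·mx: 0, 0, 5.13, 7.743, 10.692, 6.46, 5.52, 1.771 → Σ = 37.316
T = 37.316 / 10.284 = 3.628549… → 3.63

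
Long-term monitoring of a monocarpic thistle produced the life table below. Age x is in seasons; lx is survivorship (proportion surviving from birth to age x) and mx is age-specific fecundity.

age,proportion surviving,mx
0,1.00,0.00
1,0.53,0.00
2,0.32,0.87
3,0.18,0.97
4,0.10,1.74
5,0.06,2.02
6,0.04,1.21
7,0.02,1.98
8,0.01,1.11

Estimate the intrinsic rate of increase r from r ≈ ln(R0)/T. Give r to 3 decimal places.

R0 = Σ lx·mx = 0 + 0 + 0.2784 + 0.1746 + 0.174 + 0.1212 + 0.0484 + 0.0396 + 0.0111 = 0.8473
Σ x·lx·mx = 3.039; T = 3.039/0.8473 = 3.58669…
r ≈ ln(R0)/T = ln(0.8473)/3.58669… = -0.0462… → -0.046

-0.046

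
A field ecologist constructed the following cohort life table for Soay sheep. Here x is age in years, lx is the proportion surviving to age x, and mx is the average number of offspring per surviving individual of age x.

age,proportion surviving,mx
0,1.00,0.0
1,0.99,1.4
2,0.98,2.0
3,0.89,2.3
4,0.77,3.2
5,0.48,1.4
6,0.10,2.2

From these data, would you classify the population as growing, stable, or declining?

R0 = Σ lx·mx = 0 + 1.386 + 1.96 + 2.047 + 2.464 + 0.672 + 0.22 = 8.749
R0 > 1, so the population is growing.

growing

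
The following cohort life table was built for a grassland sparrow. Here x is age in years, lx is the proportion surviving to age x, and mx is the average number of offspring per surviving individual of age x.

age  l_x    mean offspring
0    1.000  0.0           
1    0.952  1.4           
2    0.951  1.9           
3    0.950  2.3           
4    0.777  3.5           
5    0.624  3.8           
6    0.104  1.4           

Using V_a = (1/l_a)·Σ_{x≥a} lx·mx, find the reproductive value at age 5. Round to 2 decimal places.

lx·mx for x ≥ 5: 2.3712, 0.1456 → sum = 2.5168
V_5 = 2.5168 / l_5 = 2.5168 / 0.624 = 4.033333… → 4.03

4.03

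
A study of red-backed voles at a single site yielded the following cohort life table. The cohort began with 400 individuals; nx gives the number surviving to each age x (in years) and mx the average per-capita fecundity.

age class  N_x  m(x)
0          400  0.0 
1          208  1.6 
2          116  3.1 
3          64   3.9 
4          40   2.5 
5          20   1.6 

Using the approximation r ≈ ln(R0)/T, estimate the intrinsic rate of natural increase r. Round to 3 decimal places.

0.449

lx = nx/n0 = nx/400: 1, 0.52, 0.29, 0.16, 0.1, 0.05
R0 = Σ lx·mx = 0 + 0.832 + 0.899 + 0.624 + 0.25 + 0.08 = 2.685
Σ x·lx·mx = 5.902; T = 5.902/2.685 = 2.19814…
r ≈ ln(R0)/T = ln(2.685)/2.19814… = 0.44933… → 0.449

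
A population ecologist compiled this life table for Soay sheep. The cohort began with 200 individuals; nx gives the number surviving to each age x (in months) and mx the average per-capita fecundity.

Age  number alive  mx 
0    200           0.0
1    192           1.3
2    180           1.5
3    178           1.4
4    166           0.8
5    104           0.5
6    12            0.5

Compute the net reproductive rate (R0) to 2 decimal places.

lx = nx/n0 = nx/200: 1, 0.96, 0.9, 0.89, 0.83, 0.52, 0.06
lx·mx by age: 0, 1.248, 1.35, 1.246, 0.664, 0.26, 0.03
R0 = Σ lx·mx = 4.798 → 4.80

4.80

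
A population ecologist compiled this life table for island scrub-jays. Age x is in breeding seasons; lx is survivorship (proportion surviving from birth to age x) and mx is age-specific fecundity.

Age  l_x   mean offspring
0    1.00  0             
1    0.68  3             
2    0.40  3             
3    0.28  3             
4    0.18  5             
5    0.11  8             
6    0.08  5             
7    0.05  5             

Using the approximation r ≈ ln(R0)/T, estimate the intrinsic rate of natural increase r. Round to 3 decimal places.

R0 = Σ lx·mx = 0 + 2.04 + 1.2 + 0.84 + 0.9 + 0.88 + 0.4 + 0.25 = 6.51
Σ x·lx·mx = 19.11; T = 19.11/6.51 = 2.93548…
r ≈ ln(R0)/T = ln(6.51)/2.93548… = 0.63817… → 0.638

0.638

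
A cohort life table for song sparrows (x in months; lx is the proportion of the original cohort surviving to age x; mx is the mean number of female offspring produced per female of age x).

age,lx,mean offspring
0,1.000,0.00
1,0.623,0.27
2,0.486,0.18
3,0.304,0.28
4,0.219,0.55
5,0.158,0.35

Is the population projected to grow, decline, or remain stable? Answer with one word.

R0 = Σ lx·mx = 0 + 0.16821 + 0.08748 + 0.08512 + 0.12045 + 0.0553 = 0.51656
R0 < 1, so the population is declining.

declining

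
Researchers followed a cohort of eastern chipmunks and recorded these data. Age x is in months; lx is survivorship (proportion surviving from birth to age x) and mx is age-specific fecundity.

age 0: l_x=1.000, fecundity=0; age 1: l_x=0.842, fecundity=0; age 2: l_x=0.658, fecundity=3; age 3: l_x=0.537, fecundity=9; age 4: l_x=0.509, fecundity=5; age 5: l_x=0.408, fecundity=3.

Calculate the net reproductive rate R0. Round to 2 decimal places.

10.58

lx·mx by age: 0, 0, 1.974, 4.833, 2.545, 1.224
R0 = Σ lx·mx = 10.576 → 10.58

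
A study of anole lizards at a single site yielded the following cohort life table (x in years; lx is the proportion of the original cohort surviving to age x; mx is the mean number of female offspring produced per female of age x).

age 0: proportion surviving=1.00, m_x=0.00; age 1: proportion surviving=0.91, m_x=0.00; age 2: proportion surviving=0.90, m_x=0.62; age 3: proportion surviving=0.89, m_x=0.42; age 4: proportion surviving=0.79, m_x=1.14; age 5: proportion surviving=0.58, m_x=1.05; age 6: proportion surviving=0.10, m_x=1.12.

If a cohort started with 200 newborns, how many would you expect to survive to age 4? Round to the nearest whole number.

Expected survivors = N0 · l_4 = 200 × 0.79 = 158 → 158

158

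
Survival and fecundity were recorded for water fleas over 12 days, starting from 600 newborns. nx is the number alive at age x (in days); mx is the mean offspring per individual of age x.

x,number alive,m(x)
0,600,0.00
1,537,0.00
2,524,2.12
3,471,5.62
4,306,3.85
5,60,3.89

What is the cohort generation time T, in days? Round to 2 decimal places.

3.10

lx = nx/n0 = nx/600: 1, 0.895, 0.87333…, 0.785, 0.51, 0.1
lx·mx: 0, 0, 1.851467…, 4.4117, 1.9635, 0.389 → R0 = 8.615667…
x·lx·mx: 0, 0, 3.702933…, 13.2351, 7.854, 1.945 → Σ = 26.737033…
T = 26.737033… / 8.615667… = 3.103304… → 3.10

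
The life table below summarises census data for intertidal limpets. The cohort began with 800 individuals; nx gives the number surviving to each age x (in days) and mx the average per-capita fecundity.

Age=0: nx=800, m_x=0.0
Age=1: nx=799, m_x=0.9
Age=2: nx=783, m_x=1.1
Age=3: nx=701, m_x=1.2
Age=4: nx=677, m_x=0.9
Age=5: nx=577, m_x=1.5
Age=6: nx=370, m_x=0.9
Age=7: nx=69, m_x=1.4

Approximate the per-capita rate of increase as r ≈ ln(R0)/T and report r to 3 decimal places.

lx = nx/n0 = nx/800: 1, 0.99875, 0.97875, 0.87625, 0.84625, 0.72125, 0.4625, 0.08625
R0 = Σ lx·mx = 0 + 0.89888… + 1.07663… + 1.0515… + 0.76163… + 1.08188… + 0.41625 + 0.12075… = 5.4075
Σ x·lx·mx = 18.00525; T = 18.00525/5.4075 = 3.32968…
r ≈ ln(R0)/T = ln(5.4075)/3.32968… = 0.50689… → 0.507

0.507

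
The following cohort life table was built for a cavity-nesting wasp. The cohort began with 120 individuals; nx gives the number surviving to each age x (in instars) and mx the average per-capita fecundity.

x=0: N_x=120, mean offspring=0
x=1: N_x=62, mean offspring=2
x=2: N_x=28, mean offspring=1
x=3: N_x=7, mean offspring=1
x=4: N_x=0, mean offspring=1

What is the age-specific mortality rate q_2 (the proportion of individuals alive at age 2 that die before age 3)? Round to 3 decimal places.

0.750

lx = nx/n0 = nx/120: 1, 0.51667…, 0.23333…, 0.05833…, 0
q_2 = (l_2 − l_3) / l_2 = (0.233333… − 0.058333…) / 0.233333…
     = 0.175… / 0.233333… = 0.75… → 0.750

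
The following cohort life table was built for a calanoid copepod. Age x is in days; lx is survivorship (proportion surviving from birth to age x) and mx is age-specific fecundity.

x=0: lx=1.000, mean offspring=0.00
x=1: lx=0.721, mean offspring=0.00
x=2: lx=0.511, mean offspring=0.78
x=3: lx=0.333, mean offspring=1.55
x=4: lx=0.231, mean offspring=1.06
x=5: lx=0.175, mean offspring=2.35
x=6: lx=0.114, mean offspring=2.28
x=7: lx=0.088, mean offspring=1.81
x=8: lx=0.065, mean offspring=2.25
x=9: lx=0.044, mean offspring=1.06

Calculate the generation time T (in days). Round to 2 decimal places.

lx·mx: 0, 0, 0.39858, 0.51615, 0.24486, 0.41125, 0.25992, 0.15928, 0.14625, 0.04664 → R0 = 2.18293
x·lx·mx: 0, 0, 0.79716, 1.54845, 0.97944, 2.05625, 1.55952, 1.11496, 1.17, 0.41976 → Σ = 9.64554
T = 9.64554 / 2.18293 = 4.418621… → 4.42

4.42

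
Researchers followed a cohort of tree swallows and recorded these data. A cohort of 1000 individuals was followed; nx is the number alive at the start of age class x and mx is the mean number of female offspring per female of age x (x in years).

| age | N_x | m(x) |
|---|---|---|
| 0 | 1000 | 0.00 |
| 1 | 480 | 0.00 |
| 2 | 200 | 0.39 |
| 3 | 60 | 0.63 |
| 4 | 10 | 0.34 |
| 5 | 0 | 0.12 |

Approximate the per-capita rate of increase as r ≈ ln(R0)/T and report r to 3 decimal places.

-0.896

lx = nx/n0 = nx/1000: 1, 0.48, 0.2, 0.06, 0.01, 0
R0 = Σ lx·mx = 0 + 0 + 0.078 + 0.0378 + 0.0034 + 0 = 0.1192
Σ x·lx·mx = 0.283; T = 0.283/0.1192 = 2.37416…
r ≈ ln(R0)/T = ln(0.1192)/2.37416… = -0.89588… → -0.896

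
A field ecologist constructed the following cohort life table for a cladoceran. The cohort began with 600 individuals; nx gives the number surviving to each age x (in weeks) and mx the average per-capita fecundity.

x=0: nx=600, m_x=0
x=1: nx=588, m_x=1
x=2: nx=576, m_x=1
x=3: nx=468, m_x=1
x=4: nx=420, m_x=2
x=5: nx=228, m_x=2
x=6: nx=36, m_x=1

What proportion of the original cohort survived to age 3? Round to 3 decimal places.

0.780

l_3 = n_3/n_0 = 468/600 = 0.78 → 0.780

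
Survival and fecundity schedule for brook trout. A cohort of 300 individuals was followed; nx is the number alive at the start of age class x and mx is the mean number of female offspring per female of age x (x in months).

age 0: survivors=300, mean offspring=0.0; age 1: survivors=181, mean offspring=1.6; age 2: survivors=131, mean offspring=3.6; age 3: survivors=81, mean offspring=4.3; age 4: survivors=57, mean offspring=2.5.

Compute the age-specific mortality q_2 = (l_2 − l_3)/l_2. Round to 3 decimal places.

lx = nx/n0 = nx/300: 1, 0.60333…, 0.43667…, 0.27, 0.19
q_2 = (l_2 − l_3) / l_2 = (0.436667… − 0.27) / 0.436667…
     = 0.166667… / 0.436667… = 0.381679… → 0.382

0.382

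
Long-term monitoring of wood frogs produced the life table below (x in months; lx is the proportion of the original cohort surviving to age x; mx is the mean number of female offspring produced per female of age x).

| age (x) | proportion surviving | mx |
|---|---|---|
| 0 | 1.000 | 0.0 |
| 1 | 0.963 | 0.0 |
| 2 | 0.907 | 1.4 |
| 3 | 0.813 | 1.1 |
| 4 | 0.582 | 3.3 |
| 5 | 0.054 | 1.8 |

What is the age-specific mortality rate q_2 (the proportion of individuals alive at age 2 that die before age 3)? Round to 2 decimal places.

q_2 = (l_2 − l_3) / l_2 = (0.907 − 0.813) / 0.907
     = 0.094 / 0.907 = 0.103638… → 0.10

0.10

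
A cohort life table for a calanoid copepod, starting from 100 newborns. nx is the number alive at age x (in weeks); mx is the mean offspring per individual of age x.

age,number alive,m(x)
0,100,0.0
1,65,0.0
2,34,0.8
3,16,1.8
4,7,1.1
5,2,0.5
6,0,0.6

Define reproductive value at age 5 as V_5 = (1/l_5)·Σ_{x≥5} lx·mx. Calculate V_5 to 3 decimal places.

0.500

lx = nx/n0 = nx/100: 1, 0.65, 0.34, 0.16, 0.07, 0.02, 0
lx·mx for x ≥ 5: 0.01, 0 → sum = 0.01
V_5 = 0.01 / l_5 = 0.01 / 0.02 = 0.5 → 0.500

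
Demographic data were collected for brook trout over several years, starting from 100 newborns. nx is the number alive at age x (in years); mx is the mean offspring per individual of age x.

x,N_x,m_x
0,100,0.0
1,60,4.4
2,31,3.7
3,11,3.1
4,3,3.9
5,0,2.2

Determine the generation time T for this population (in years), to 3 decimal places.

1.514

lx = nx/n0 = nx/100: 1, 0.6, 0.31, 0.11, 0.03, 0
lx·mx: 0, 2.64, 1.147, 0.341, 0.117, 0 → R0 = 4.245
x·lx·mx: 0, 2.64, 2.294, 1.023, 0.468, 0 → Σ = 6.425
T = 6.425 / 4.245 = 1.513545… → 1.514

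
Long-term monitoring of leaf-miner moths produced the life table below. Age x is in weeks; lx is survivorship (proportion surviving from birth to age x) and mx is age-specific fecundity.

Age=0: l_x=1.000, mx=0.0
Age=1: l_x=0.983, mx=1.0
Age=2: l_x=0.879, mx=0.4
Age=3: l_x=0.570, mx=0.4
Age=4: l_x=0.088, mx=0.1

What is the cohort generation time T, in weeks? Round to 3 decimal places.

1.531

lx·mx: 0, 0.983, 0.3516, 0.228, 0.0088 → R0 = 1.5714
x·lx·mx: 0, 0.983, 0.7032, 0.684, 0.0352 → Σ = 2.4054
T = 2.4054 / 1.5714 = 1.530737… → 1.531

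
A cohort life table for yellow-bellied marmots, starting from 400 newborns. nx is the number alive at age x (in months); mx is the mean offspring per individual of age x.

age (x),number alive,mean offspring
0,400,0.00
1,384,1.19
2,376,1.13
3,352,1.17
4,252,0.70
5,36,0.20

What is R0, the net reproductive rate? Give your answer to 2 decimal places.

lx = nx/n0 = nx/400: 1, 0.96, 0.94, 0.88, 0.63, 0.09
lx·mx by age: 0, 1.1424, 1.0622, 1.0296, 0.441, 0.018
R0 = Σ lx·mx = 3.6932 → 3.69

3.69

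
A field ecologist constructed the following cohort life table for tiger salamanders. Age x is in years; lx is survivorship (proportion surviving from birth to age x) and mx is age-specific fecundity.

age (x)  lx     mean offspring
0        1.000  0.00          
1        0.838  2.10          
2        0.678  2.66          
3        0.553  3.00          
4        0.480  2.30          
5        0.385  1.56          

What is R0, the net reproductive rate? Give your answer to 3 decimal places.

lx·mx by age: 0, 1.7598, 1.80348, 1.659, 1.104, 0.6006
R0 = Σ lx·mx = 6.92688 → 6.927

6.927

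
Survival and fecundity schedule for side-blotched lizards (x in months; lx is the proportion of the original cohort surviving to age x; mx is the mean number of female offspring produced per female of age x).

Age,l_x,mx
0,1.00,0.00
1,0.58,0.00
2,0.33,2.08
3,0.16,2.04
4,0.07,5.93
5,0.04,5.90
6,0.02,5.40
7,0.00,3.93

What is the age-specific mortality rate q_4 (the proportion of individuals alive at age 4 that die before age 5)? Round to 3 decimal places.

q_4 = (l_4 − l_5) / l_4 = (0.07 − 0.04) / 0.07
     = 0.03 / 0.07 = 0.428571… → 0.429

0.429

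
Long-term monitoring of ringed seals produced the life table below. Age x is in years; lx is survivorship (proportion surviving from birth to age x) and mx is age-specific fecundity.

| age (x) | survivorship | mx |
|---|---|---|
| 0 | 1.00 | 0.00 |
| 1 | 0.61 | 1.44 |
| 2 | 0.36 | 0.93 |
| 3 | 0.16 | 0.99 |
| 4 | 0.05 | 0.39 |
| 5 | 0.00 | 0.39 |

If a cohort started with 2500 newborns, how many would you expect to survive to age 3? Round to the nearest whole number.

Expected survivors = N0 · l_3 = 2500 × 0.16 = 400 → 400

400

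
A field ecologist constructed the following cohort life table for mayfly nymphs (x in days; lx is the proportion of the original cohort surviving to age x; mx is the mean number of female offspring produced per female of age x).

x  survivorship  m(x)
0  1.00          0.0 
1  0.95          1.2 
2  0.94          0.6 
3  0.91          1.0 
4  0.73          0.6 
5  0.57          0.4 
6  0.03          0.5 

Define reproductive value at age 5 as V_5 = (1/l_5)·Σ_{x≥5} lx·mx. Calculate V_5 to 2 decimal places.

lx·mx for x ≥ 5: 0.228, 0.015 → sum = 0.243
V_5 = 0.243 / l_5 = 0.243 / 0.57 = 0.426316… → 0.43

0.43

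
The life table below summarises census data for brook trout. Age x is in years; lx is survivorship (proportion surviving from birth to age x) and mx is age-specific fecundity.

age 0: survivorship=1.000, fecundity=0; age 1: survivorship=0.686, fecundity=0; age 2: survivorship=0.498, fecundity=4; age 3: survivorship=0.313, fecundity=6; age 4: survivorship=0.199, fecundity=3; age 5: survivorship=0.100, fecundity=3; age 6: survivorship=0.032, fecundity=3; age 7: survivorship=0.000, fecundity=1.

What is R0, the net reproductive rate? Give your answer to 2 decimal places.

lx·mx by age: 0, 0, 1.992, 1.878, 0.597, 0.3, 0.096, 0
R0 = Σ lx·mx = 4.863 → 4.86

4.86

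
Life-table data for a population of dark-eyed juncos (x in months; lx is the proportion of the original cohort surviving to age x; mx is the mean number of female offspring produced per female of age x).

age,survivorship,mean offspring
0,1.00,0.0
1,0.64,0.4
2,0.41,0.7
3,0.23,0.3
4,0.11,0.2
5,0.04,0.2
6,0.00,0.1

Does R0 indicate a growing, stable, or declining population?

declining

R0 = Σ lx·mx = 0 + 0.256 + 0.287 + 0.069 + 0.022 + 0.008 + 0 = 0.642
R0 < 1, so the population is declining.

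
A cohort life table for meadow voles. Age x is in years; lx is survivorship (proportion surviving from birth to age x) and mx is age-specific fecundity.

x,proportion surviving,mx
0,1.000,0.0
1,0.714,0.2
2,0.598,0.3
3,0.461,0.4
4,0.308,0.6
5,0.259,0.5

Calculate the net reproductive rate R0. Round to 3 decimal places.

0.821

lx·mx by age: 0, 0.1428, 0.1794, 0.1844, 0.1848, 0.1295
R0 = Σ lx·mx = 0.8209 → 0.821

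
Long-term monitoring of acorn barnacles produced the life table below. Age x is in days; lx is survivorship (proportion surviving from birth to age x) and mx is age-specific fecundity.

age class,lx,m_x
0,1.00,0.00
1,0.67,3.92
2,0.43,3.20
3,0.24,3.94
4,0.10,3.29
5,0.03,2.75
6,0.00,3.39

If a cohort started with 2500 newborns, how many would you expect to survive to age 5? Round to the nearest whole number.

Expected survivors = N0 · l_5 = 2500 × 0.03 = 75 → 75

75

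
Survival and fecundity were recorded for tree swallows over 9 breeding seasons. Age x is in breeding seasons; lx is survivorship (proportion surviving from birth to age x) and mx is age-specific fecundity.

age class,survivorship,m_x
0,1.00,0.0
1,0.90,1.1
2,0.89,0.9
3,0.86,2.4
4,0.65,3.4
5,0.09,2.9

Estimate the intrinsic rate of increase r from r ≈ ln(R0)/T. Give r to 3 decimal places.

0.616

R0 = Σ lx·mx = 0 + 0.99 + 0.801 + 2.064 + 2.21 + 0.261 = 6.326
Σ x·lx·mx = 18.929; T = 18.929/6.326 = 2.99225…
r ≈ ln(R0)/T = ln(6.326)/2.99225… = 0.61648… → 0.616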